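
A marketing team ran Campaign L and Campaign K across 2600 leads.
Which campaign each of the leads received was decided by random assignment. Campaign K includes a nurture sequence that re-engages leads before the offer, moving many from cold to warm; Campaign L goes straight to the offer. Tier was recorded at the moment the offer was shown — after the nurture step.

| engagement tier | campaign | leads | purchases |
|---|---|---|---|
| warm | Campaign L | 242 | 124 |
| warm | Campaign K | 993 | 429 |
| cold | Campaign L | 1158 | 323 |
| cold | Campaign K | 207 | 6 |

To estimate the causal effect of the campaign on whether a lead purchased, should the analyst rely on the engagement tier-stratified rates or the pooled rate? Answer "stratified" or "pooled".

pooled

Engagement tier here is a post-treatment variable shaped by the campaign; conditioning on it would introduce bias rather than remove it. The overall comparison is the causal one.
Pooled: Campaign L 31.9% vs Campaign K 36.2%; Campaign K is higher overall.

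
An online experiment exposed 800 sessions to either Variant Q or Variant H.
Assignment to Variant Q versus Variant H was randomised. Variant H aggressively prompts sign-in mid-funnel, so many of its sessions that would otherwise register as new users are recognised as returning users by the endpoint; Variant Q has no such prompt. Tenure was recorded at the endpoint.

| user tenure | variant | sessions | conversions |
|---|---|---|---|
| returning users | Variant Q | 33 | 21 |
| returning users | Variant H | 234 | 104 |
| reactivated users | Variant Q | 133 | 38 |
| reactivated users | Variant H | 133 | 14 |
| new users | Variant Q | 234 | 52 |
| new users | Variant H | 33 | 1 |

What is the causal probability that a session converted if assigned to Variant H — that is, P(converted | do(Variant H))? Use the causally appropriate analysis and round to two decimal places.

0.30

User tenure lies on the pathway variant → user tenure → outcome, so adjusting for it blocks the indirect effect. For the total causal effect of variant, use the unadjusted pooled rates.
So P(outcome | do(Variant H)) is just the pooled rate for Variant H: 119/400 = 0.297.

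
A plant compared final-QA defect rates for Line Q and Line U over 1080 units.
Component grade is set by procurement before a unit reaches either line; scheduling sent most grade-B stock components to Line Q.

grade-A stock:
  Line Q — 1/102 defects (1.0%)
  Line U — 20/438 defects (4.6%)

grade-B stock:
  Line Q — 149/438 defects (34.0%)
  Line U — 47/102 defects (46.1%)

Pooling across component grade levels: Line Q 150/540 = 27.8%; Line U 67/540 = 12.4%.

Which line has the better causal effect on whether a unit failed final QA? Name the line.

The stratified and pooled comparisons disagree (Line Q wins within each component grade; Line U wins overall), so the answer turns on the causal role of component grade.
Here component grade is a common cause — it drives both which line a case falls under and the outcome. The crude comparison mixes populations; the stratum-specific rates are the causally relevant ones.
Within each level — grade-A stock: 1.0% vs 4.6%; grade-B stock: 34.0% vs 46.1% — Line Q is lower every time.

Line Q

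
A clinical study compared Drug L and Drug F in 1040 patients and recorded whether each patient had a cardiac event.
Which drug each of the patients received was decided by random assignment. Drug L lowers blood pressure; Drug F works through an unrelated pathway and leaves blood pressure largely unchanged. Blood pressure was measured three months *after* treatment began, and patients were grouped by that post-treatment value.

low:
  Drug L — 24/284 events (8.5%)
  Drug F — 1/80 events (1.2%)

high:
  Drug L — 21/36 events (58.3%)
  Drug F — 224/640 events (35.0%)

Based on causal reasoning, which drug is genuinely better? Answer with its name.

Stratifying would compare drugs among patients the drugs themselves sorted into blood pressure groups — a form of selection on an intermediate. The unconditioned pooled rates give the total causal effect.
Pooled: Drug L 14.1% vs Drug F 31.2%; Drug L is lower overall.

Drug L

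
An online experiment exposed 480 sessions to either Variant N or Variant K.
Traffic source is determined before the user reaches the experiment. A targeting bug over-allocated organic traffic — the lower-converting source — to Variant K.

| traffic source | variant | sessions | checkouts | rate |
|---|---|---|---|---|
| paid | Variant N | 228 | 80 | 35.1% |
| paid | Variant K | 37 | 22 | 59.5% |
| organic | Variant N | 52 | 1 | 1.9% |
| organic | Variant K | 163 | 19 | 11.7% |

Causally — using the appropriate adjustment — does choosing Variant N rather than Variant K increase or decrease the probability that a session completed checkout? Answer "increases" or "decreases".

decreases

Within every traffic source level Variant K has the higher rate, yet pooled Variant N does — Simpson's reversal.
Traffic source is set before the variant has any effect — it is not caused by the variant — and it independently drives the outcome. That makes it a confounder, so the causal comparison is within traffic source levels.
Within each level — paid: 35.1% vs 59.5%; organic: 1.9% vs 11.7% — Variant K is higher every time.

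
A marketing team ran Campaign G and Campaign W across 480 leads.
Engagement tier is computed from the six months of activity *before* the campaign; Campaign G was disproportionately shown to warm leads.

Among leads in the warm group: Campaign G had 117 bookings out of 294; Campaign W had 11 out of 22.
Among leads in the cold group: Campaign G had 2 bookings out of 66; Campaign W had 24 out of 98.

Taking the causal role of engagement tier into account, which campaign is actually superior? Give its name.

Campaign W

Engagement tier satisfies the back-door criterion: it is not a descendant of the campaign, and it blocks the spurious path from campaign to outcome. Adjusting for it (i.e., using the within-engagement tier rates) gives the causal effect.
Within each level — warm: 39.8% vs 50.0%; cold: 3.0% vs 24.5% — Campaign W is higher every time.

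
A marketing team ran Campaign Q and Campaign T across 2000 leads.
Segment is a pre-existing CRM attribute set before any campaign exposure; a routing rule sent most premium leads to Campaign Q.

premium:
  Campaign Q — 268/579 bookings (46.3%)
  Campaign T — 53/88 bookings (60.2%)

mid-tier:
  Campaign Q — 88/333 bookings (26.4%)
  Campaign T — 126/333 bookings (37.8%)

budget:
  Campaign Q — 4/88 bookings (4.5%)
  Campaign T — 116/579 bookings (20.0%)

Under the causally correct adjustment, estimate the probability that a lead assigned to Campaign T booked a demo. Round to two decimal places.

Customer segment is set before the campaign has any effect — it is not caused by the campaign — and it independently drives the outcome. That makes it a confounder, so the causal comparison is within customer segment levels.
Standardising Campaign T to the population customer segment mix: 0.334·53/88 + 0.333·126/333 + 0.334·116/579 = 0.394.

0.39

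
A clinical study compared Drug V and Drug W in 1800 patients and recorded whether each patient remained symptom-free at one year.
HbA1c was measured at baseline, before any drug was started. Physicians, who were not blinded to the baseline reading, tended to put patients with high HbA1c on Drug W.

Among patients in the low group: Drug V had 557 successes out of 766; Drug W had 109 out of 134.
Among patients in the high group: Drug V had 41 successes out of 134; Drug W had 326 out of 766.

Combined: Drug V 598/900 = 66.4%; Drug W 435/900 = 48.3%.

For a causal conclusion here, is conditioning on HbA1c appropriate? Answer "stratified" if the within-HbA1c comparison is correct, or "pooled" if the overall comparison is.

The stratified and pooled comparisons disagree (Drug W wins within each HbA1c; Drug V wins overall), so the answer turns on the causal role of HbA1c.
The imbalance in HbA1c arose from how patients were allocated, not from anything the drug did; and HbA1c independently affects the outcome. The pooled gap is confounded — condition on HbA1c.
Within each level — low: 72.7% vs 81.3%; high: 30.6% vs 42.6% — Drug W is higher every time.

stratified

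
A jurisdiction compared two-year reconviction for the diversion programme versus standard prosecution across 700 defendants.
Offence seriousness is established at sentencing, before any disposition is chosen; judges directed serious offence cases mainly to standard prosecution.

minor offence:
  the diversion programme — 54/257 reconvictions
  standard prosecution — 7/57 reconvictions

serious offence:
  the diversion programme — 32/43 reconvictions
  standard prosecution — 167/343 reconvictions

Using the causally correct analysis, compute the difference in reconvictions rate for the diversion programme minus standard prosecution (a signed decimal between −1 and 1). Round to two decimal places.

+0.18

Offence seriousness satisfies the back-door criterion: it is not a descendant of the disposition, and it blocks the spurious path from disposition to outcome. Adjusting for it (i.e., using the within-offence seriousness rates) gives the causal effect.
Adjusting over the population distribution of offence seriousness: 0.449·(0.210−0.123) + 0.551·(0.744−0.487) = +0.181.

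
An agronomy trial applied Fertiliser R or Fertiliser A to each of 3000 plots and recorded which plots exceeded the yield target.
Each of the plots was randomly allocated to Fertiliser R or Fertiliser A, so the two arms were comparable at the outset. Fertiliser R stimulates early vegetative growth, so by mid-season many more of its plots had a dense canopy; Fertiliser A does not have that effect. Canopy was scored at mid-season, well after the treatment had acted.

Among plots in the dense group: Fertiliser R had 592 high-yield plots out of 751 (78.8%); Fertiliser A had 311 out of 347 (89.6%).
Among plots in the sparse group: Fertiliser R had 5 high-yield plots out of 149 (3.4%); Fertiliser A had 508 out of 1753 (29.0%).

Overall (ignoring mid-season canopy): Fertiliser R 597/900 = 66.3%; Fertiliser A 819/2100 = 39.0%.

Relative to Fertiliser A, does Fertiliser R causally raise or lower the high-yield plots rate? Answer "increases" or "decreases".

Within every mid-season canopy level Fertiliser A has the higher rate, yet pooled Fertiliser R does — Simpson's reversal.
The distribution of mid-season canopy is itself part of what the fertiliser does — it is an intermediate outcome. Holding it fixed would remove that part of the effect; the total effect is the pooled difference.
Pooled: Fertiliser R 66.3% vs Fertiliser A 39.0%; Fertiliser R is higher overall.

increases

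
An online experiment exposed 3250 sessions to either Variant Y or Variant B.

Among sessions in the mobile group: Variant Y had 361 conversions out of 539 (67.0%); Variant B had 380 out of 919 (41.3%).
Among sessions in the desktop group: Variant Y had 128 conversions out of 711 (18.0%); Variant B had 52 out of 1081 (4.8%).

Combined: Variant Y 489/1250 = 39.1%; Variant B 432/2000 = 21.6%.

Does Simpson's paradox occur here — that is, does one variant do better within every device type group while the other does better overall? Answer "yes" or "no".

Within each device type level (mobile 67.0% vs 41.3%; desktop 18.0% vs 4.8%), Variant Y has the higher rate every time. Pooled: 39.1% vs 21.6% — Variant Y has the higher rate overall. They agree.

no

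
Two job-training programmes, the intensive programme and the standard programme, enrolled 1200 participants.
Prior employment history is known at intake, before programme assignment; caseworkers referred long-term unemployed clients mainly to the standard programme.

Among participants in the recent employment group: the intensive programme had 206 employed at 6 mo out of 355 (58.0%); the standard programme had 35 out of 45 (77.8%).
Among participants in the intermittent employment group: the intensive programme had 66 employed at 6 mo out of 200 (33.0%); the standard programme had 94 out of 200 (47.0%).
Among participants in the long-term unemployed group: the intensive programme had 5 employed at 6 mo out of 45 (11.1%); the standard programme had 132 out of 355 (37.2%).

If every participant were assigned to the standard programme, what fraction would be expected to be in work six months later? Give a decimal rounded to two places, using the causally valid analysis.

Since prior employment history is a pre-existing factor (not a product of the programme) and it affects the outcome on its own, it is a confounder. The stratified rates, not the pooled rate, identify the causal effect.
Standardising the standard programme to the population prior employment history mix: 0.333·35/45 + 0.333·94/200 + 0.333·132/355 = 0.540.

0.54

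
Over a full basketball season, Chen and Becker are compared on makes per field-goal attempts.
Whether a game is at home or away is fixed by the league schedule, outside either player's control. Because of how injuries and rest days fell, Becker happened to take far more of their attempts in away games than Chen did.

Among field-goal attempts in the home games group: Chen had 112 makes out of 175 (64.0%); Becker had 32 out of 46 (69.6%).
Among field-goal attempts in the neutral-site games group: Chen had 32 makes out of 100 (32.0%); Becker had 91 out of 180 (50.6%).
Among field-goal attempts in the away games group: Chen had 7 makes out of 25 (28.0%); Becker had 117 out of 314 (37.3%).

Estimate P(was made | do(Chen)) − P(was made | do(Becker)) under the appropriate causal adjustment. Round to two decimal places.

The game venue-specific comparison favours Becker throughout, but the pooled figures favour Chen. The question is whether to condition on game venue.
Game venue differs across players for reasons unrelated to any effect of the player itself, and it separately predicts the outcome — a classic confounder. We must compare within game venue levels.
Adjusting over the population distribution of game venue: 0.263·(0.640−0.696) + 0.333·(0.320−0.506) + 0.404·(0.280−0.373) = -0.114.

-0.11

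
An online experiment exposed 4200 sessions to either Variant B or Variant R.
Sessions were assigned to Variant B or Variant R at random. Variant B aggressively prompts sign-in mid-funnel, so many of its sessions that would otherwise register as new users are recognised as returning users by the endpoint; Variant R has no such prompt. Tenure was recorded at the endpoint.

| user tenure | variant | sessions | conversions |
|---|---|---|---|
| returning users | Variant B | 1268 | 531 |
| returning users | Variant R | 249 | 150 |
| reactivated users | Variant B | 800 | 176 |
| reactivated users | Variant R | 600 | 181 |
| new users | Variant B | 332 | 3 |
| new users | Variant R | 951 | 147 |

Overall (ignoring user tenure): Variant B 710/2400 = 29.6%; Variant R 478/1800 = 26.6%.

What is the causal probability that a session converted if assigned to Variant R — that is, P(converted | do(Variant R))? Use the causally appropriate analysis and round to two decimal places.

User tenure is downstream of the variant. One should not condition on a consequence of treatment, so the overall rates are the right comparison.
So P(outcome | do(Variant R)) is just the pooled rate for Variant R: 478/1800 = 0.266.

0.27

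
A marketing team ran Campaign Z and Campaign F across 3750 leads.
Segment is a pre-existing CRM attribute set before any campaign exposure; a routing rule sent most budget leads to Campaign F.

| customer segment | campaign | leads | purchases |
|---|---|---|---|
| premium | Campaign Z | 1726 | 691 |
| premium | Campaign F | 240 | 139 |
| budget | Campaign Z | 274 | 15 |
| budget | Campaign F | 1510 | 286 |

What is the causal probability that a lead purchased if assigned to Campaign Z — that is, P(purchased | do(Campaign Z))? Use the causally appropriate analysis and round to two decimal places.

Since customer segment is a pre-existing factor (not a product of the campaign) and it affects the outcome on its own, it is a confounder. The stratified rates, not the pooled rate, identify the causal effect.
Standardising Campaign Z to the population customer segment mix: 0.524·691/1726 + 0.476·15/274 = 0.236.

0.24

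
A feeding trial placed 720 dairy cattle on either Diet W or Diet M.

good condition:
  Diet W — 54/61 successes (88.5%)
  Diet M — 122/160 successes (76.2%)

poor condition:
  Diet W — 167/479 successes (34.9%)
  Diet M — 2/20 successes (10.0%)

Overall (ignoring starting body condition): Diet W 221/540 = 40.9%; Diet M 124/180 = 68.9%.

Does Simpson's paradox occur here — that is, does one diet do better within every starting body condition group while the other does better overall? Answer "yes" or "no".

Within each starting body condition level (good condition 88.5% vs 76.2%; poor condition 34.9% vs 10.0%), Diet W has the higher rate every time. Pooled: 40.9% vs 68.9% — Diet M has the higher rate overall. The two comparisons disagree.

yes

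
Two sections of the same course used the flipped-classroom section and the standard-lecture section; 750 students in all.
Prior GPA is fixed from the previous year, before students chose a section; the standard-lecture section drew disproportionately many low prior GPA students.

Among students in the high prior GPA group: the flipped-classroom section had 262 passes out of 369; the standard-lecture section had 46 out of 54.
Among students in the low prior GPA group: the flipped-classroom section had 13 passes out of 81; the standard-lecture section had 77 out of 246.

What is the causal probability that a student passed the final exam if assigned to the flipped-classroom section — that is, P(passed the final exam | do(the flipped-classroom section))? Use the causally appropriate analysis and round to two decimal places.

0.47

The stratified and pooled comparisons disagree (the standard-lecture section wins within each prior GPA band; the flipped-classroom section wins overall), so the answer turns on the causal role of prior GPA band.
Prior GPA band is set before the teaching method has any effect — it is not caused by the teaching method — and it independently drives the outcome. That makes it a confounder, so the causal comparison is within prior GPA band levels.
Standardising the flipped-classroom section to the population prior GPA band mix: 0.564·262/369 + 0.436·13/81 = 0.470.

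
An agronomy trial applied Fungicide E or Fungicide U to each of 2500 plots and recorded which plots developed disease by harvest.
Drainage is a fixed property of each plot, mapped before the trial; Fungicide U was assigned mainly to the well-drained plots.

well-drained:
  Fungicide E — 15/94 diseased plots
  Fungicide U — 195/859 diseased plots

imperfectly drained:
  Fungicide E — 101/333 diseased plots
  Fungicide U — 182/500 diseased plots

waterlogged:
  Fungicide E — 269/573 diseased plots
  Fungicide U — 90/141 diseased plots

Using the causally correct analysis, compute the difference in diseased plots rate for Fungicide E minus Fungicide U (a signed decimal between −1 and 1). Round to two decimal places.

Fungicide E is lower inside every field drainage stratum but Fungicide U is lower in aggregate. Whether to stratify depends on how field drainage relates to the fungicide.
Since field drainage is a pre-existing factor (not a product of the fungicide) and it affects the outcome on its own, it is a confounder. The stratified rates, not the pooled rate, identify the causal effect.
Adjusting over the population distribution of field drainage: 0.381·(0.160−0.227) + 0.333·(0.303−0.364) + 0.286·(0.469−0.638) = -0.094.

-0.09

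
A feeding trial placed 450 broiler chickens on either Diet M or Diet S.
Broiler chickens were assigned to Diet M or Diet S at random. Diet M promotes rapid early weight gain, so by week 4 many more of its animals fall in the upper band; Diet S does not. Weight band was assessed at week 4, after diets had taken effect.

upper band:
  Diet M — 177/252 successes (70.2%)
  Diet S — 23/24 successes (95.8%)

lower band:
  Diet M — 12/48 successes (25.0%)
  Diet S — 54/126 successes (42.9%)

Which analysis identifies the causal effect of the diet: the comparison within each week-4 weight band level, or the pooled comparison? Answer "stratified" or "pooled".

Within every week-4 weight band level Diet S has the higher rate, yet pooled Diet M does — Simpson's reversal.
The distribution of week-4 weight band is itself part of what the diet does — it is an intermediate outcome. Holding it fixed would remove that part of the effect; the total effect is the pooled difference.
Pooled: Diet M 63.0% vs Diet S 51.3%; Diet M is higher overall.

pooled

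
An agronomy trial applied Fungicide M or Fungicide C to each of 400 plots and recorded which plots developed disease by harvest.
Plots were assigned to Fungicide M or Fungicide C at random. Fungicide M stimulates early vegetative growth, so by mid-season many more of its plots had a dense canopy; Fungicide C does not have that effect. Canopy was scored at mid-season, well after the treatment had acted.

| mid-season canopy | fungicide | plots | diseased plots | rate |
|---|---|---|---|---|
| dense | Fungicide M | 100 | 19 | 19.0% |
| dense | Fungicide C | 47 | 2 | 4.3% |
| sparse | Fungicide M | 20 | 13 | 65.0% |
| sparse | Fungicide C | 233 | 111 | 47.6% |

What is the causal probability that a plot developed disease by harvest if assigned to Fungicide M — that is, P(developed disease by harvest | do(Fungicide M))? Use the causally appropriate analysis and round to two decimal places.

The stratified and pooled comparisons disagree (Fungicide C wins within each mid-season canopy; Fungicide M wins overall), so the answer turns on the causal role of mid-season canopy.
Mid-season canopy here is a post-treatment variable shaped by the fungicide; conditioning on it would introduce bias rather than remove it. The overall comparison is the causal one.
So P(outcome | do(Fungicide M)) is just the pooled rate for Fungicide M: 32/120 = 0.267.

0.27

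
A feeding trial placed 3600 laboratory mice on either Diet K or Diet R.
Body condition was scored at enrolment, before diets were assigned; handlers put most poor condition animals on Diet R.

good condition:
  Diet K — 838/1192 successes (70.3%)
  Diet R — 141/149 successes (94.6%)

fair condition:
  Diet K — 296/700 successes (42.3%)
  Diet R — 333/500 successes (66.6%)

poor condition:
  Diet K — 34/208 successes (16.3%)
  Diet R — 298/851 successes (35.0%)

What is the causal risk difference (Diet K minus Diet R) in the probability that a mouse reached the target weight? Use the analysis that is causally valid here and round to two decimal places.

-0.23

The starting body condition-specific comparison favours Diet R throughout, but the pooled figures favour Diet K. The question is whether to condition on starting body condition.
Starting body condition differs across diets for reasons unrelated to any effect of the diet itself, and it separately predicts the outcome — a classic confounder. We must compare within starting body condition levels.
Adjusting over the population distribution of starting body condition: 0.372·(0.703−0.946) + 0.333·(0.423−0.666) + 0.294·(0.163−0.350) = -0.227.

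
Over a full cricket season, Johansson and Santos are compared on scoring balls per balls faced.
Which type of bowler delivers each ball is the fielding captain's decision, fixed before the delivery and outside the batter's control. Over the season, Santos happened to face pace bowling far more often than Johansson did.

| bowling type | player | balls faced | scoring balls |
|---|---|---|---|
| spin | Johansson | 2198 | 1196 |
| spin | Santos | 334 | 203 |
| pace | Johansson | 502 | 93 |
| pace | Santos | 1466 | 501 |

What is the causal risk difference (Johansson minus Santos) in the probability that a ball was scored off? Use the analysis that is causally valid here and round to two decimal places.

The stratified and pooled comparisons disagree (Santos wins within each bowling type; Johansson wins overall), so the answer turns on the causal role of bowling type.
Bowling type is set before the player has any effect — it is not caused by the player — and it independently drives the outcome. That makes it a confounder, so the causal comparison is within bowling type levels.
Adjusting over the population distribution of bowling type: 0.563·(0.544−0.608) + 0.437·(0.185−0.342) = -0.104.

-0.10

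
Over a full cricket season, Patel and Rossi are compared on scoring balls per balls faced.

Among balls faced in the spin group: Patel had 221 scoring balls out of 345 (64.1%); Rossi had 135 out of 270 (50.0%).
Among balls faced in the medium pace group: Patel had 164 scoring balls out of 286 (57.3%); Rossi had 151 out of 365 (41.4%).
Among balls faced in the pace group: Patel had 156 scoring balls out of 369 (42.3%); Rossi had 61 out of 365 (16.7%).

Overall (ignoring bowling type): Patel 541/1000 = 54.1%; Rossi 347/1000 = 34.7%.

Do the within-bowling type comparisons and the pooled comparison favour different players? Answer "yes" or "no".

no

Within each bowling type level (spin 64.1% vs 50.0%; medium pace 57.3% vs 41.4%; pace 42.3% vs 16.7%), Patel has the higher rate every time. Pooled: 54.1% vs 34.7% — Patel has the higher rate overall. They agree.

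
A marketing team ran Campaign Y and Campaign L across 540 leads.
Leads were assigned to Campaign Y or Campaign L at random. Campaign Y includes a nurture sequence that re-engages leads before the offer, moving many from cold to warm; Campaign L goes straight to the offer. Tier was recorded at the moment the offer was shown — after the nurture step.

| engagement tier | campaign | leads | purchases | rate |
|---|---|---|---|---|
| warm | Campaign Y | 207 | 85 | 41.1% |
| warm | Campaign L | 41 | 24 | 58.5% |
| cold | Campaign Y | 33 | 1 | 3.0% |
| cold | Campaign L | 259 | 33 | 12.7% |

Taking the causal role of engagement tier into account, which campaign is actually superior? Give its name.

Campaign Y

The stratified and pooled comparisons disagree (Campaign L wins within each engagement tier; Campaign Y wins overall), so the answer turns on the causal role of engagement tier.
Stratifying would compare campaigns among leads the campaigns themselves sorted into engagement tier groups — a form of selection on an intermediate. The unconditioned pooled rates give the total causal effect.
Pooled: Campaign Y 35.8% vs Campaign L 19.0%; Campaign Y is higher overall.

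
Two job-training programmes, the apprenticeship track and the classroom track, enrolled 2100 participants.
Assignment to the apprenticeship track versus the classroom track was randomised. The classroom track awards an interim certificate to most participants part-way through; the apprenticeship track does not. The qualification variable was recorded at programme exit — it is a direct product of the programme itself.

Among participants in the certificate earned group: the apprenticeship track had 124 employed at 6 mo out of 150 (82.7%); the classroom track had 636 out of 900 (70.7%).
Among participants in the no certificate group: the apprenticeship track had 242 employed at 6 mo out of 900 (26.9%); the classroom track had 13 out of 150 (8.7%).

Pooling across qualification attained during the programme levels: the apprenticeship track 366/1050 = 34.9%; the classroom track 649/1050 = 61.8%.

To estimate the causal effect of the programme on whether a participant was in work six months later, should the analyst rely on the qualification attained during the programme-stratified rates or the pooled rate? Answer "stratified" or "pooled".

Stratifying would compare programmes among participants the programmes themselves sorted into qualification attained during the programme groups — a form of selection on an intermediate. The unconditioned pooled rates give the total causal effect.
Pooled: the apprenticeship track 34.9% vs the classroom track 61.8%; the classroom track is higher overall.

pooled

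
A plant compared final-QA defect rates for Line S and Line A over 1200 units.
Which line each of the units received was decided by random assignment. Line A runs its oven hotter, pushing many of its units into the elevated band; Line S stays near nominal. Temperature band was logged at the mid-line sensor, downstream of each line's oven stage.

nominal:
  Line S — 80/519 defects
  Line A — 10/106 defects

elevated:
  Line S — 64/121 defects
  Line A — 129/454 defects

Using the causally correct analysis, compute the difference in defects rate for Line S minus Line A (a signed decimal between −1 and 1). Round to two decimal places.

-0.02

Stratifying would compare lines among units the lines themselves sorted into in-process temperature band groups — a form of selection on an intermediate. The unconditioned pooled rates give the total causal effect.
The causal difference is the pooled difference: 0.225 − 0.248 = -0.023.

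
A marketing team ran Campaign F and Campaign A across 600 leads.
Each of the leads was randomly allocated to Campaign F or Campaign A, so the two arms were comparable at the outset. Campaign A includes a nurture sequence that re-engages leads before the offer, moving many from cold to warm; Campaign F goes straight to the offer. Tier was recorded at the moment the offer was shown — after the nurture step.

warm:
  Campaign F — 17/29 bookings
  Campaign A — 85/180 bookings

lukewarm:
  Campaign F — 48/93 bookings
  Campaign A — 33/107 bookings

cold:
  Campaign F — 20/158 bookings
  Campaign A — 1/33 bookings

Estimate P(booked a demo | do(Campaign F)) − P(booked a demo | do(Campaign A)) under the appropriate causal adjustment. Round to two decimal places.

Engagement tier is recorded after the campaign and is itself shifted by it — it sits on the causal path from campaign to outcome. Conditioning on a mediator would strip out part of the effect we want; the pooled comparison gives the total causal effect.
The causal difference is the pooled difference: 0.304 − 0.372 = -0.068.

-0.07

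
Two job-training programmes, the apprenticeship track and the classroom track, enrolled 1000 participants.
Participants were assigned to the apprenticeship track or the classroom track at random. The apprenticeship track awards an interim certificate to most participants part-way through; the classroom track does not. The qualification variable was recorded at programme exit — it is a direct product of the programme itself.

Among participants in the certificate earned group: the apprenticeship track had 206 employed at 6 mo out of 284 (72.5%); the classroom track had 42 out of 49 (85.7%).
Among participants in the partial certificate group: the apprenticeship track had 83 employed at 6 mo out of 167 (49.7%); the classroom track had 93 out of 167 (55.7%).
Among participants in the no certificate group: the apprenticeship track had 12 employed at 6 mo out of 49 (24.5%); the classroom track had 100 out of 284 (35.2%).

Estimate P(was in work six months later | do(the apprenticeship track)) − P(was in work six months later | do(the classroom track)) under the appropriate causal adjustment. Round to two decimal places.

Stratifying would compare programmes among participants the programmes themselves sorted into qualification attained during the programme groups — a form of selection on an intermediate. The unconditioned pooled rates give the total causal effect.
The causal difference is the pooled difference: 0.602 − 0.470 = +0.132.

+0.13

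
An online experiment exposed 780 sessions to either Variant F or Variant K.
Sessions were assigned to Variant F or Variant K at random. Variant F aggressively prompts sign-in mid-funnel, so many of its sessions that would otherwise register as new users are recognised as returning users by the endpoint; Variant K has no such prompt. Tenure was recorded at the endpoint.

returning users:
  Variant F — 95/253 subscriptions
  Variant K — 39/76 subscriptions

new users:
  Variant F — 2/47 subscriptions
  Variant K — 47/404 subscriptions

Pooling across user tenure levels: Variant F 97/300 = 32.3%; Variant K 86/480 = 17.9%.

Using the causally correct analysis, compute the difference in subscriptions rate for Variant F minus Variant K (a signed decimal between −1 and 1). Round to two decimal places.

User tenure lies on the pathway variant → user tenure → outcome, so adjusting for it blocks the indirect effect. For the total causal effect of variant, use the unadjusted pooled rates.
The causal difference is the pooled difference: 0.323 − 0.179 = +0.144.

+0.14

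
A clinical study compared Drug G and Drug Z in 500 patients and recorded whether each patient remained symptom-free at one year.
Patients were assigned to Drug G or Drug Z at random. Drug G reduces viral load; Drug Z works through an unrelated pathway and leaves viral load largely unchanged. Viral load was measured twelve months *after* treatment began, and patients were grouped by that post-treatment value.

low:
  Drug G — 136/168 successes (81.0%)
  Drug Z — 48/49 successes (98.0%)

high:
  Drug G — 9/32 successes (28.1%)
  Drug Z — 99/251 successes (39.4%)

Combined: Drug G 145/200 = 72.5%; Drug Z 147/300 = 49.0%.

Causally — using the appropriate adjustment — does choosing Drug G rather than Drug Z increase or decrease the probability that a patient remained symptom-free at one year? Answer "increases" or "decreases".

increases

Because the drug influences viral load, viral load is a post-treatment mediator, not a confounder. Stratifying on it would bias the estimate; the causal effect is the crude pooled difference.
Pooled: Drug G 72.5% vs Drug Z 49.0%; Drug G is higher overall.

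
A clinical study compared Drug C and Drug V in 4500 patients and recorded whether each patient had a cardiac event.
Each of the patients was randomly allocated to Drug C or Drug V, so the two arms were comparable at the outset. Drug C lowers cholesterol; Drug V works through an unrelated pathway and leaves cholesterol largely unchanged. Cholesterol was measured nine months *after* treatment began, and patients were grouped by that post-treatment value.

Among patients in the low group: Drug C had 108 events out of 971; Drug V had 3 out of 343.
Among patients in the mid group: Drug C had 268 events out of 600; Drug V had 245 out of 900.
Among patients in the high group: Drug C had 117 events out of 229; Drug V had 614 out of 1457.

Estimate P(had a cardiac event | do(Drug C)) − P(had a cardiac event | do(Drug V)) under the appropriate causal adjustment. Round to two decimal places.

Cholesterol lies on the pathway drug → cholesterol → outcome, so adjusting for it blocks the indirect effect. For the total causal effect of drug, use the unadjusted pooled rates.
The causal difference is the pooled difference: 0.274 − 0.319 = -0.045.

-0.05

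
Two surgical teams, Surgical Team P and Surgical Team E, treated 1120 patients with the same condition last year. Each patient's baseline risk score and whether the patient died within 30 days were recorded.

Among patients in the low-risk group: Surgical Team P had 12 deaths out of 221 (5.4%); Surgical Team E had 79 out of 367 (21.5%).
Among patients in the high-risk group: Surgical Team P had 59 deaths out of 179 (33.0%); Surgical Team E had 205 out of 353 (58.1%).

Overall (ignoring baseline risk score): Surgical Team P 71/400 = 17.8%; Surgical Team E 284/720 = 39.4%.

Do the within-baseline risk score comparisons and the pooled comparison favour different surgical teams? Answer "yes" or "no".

Within each baseline risk score level (low-risk 5.4% vs 21.5%; high-risk 33.0% vs 58.1%), Surgical Team P has the lower rate every time. Pooled: 17.8% vs 39.4% — Surgical Team P has the lower rate overall. They agree.

no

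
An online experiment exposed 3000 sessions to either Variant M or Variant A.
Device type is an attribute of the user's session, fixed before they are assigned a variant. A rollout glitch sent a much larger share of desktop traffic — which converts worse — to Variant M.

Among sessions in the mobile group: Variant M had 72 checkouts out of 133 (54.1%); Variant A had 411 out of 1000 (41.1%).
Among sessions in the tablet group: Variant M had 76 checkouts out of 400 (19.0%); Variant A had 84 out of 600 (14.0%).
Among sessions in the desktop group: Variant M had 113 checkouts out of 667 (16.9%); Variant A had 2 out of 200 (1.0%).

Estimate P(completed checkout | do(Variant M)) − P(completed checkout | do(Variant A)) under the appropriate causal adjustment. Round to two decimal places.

+0.11

Since device type is a pre-existing factor (not a product of the variant) and it affects the outcome on its own, it is a confounder. The stratified rates, not the pooled rate, identify the causal effect.
Adjusting over the population distribution of device type: 0.378·(0.541−0.411) + 0.333·(0.190−0.140) + 0.289·(0.169−0.010) = +0.112.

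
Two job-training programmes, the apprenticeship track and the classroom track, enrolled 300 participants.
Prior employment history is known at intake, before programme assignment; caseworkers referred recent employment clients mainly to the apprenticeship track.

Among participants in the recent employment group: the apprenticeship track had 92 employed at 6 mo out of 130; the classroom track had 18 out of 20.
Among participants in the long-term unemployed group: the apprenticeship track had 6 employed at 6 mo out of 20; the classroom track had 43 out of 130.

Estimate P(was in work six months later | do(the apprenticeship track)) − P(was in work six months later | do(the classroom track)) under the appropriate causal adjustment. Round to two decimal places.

-0.11

The prior employment history-specific comparison favours the classroom track throughout, but the pooled figures favour the apprenticeship track. The question is whether to condition on prior employment history.
Since prior employment history is a pre-existing factor (not a product of the programme) and it affects the outcome on its own, it is a confounder. The stratified rates, not the pooled rate, identify the causal effect.
Adjusting over the population distribution of prior employment history: 0.500·(0.708−0.900) + 0.500·(0.300−0.331) = -0.112.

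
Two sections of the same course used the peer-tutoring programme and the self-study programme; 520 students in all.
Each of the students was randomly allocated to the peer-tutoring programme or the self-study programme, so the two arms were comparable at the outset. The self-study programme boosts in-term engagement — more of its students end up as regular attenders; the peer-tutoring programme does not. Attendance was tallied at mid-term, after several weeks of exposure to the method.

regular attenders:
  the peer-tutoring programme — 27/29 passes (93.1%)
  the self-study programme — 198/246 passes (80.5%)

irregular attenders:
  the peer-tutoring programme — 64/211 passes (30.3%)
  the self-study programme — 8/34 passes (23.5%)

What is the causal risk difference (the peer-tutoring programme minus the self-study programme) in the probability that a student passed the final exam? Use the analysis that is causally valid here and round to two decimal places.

Because the teaching method influences mid-term attendance, mid-term attendance is a post-treatment mediator, not a confounder. Stratifying on it would bias the estimate; the causal effect is the crude pooled difference.
The causal difference is the pooled difference: 0.379 − 0.736 = -0.357.

-0.36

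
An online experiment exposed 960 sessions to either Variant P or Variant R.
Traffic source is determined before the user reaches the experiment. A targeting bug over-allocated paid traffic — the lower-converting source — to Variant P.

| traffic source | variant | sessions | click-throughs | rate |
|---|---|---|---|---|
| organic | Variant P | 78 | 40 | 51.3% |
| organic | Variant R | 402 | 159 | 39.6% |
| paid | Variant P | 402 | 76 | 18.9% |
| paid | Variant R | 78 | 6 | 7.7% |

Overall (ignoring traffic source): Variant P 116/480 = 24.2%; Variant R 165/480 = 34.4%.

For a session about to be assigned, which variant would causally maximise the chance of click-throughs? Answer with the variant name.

Here traffic source is a common cause — it drives both which variant a case falls under and the outcome. The crude comparison mixes populations; the stratum-specific rates are the causally relevant ones.
Within each level — organic: 51.3% vs 39.6%; paid: 18.9% vs 7.7% — Variant P is higher every time.

Variant P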